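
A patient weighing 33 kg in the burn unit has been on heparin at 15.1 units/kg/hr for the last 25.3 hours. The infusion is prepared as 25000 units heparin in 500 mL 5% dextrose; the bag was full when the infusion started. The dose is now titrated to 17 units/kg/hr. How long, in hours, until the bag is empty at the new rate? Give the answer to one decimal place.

Initial rate:
Dose = 15.1 units/kg/hr × 33 kg = 498.3 units/hr
Concentration = 25000 units ÷ 500 mL = 50 units/mL
Rate = 498.3 units/hr ÷ 50 units/mL = 9.966 mL/hr
Volume infused so far = 9.966 mL/hr × 25.3 hr = 252.1398 mL
Volume remaining = 500 − 252.1398 = 247.8602 mL
New rate:
Dose = 17 units/kg/hr × 33 kg = 561 units/hr
Rate = 561 units/hr ÷ 50 units/mL = 11.22 mL/hr
Time remaining = 247.8602 mL ÷ 11.22 mL/hr = 22.09093 hr

22.1 hours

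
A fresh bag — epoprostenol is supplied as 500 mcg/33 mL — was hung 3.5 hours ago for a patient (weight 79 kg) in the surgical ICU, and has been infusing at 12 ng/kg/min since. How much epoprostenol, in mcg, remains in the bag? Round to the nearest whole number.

Dose = 12 ng/kg/min × 79 kg = 948 ng/min
948 ng/min × 60 min/hr = 56880 ng/hr
Concentration = 500 mcg ÷ 33 mL = 15.15152 mcg/mL = 15151.52 ng/mL
Rate = 56880 ng/hr ÷ 15151.52 ng/mL = 3.75408 mL/hr
Volume infused = 3.75408 mL/hr × 3.5 hr = 13.13928 mL
Volume remaining = 33 − 13.13928 = 19.86072 mL
Drug remaining = 19.86072 mL × 15151.52 ng/mL = 300920 ng = 300.92 mcg

301 mcg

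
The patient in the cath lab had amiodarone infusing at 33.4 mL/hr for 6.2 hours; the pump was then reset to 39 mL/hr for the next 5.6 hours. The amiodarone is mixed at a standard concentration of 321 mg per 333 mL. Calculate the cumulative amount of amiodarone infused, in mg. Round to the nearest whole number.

410 mg

Concentration = 321 mg ÷ 333 mL = 0.963964 mg/mL
Stage 1: 33.4 mL/hr × 6.2 hr = 207.08 mL → 207.08 mL × 0.963964 mg/mL = 199.6177 mg
Stage 2: 39 mL/hr × 5.6 hr = 218.4 mL → 218.4 mL × 0.963964 mg/mL = 210.5297 mg
Total = 199.6177 + 210.5297 = 410.1474 mg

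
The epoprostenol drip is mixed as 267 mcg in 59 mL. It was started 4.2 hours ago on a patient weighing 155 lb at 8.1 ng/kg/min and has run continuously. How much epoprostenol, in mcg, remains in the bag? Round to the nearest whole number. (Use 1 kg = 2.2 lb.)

Weight = 155 lb ÷ 2.2 lb/kg = 70.45455 kg
Dose = 8.1 ng/kg/min × 70.45455 kg = 570.6818 ng/min
570.6818 ng/min × 60 min/hr = 34240.91 ng/hr
Concentration = 267 mcg ÷ 59 mL = 4.525424 mcg/mL = 4525.424 ng/mL
Rate = 34240.91 ng/hr ÷ 4525.424 ng/mL = 7.566343 mL/hr
Volume infused = 7.566343 mL/hr × 4.2 hr = 31.77864 mL
Volume remaining = 59 − 31.77864 = 27.22136 mL
Drug remaining = 27.22136 mL × 4525.424 ng/mL = 123188.2 ng = 123.1882 mcg

123 mcg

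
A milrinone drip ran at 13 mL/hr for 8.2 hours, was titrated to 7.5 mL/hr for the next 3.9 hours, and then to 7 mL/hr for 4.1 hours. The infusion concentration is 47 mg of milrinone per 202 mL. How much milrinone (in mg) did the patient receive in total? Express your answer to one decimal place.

Concentration = 47 mg ÷ 202 mL = 0.2326733 mg/mL
Stage 1: 13 mL/hr × 8.2 hr = 106.6 mL → 106.6 mL × 0.2326733 mg/mL = 24.80297 mg
Stage 2: 7.5 mL/hr × 3.9 hr = 29.25 mL → 29.25 mL × 0.2326733 mg/mL = 6.805693 mg
Stage 3: 7 mL/hr × 4.1 hr = 28.7 mL → 28.7 mL × 0.2326733 mg/mL = 6.677723 mg
Total = 24.80297 + 6.805693 + 6.677723 = 38.28639 mg

38.3 mg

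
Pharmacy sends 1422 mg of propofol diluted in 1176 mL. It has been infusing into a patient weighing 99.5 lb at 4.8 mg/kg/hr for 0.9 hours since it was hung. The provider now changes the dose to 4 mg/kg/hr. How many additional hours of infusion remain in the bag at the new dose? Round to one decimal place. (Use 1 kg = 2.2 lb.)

6.8 hours

Initial rate:
Weight = 99.5 lb ÷ 2.2 lb/kg = 45.22727 kg
Dose = 4.8 mg/kg/hr × 45.22727 kg = 217.0909 mg/hr
Concentration = 1422 mg ÷ 1176 mL = 1.209184 mg/mL
Rate = 217.0909 mg/hr ÷ 1.209184 mg/mL = 179.5351 mL/hr
Volume infused so far = 179.5351 mL/hr × 0.9 hr = 161.5816 mL
Volume remaining = 1176 − 161.5816 = 1014.418 mL
New rate:
Dose = 4 mg/kg/hr × 45.22727 kg = 180.9091 mg/hr
Rate = 180.9091 mg/hr ÷ 1.209184 mg/mL = 149.6126 mL/hr
Time remaining = 1014.418 mL ÷ 149.6126 mL/hr = 6.780302 hr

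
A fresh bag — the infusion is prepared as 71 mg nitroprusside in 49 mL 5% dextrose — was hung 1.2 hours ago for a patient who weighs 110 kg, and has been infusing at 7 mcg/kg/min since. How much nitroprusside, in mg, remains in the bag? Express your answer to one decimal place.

15.6 mg

Dose = 7 mcg/kg/min × 110 kg = 770 mcg/min
770 mcg/min × 60 min/hr = 46200 mcg/hr
Concentration = 71 mg ÷ 49 mL = 1.44898 mg/mL = 1448.98 mcg/mL
Rate = 46200 mcg/hr ÷ 1448.98 mcg/mL = 31.88451 mL/hr
Volume infused = 31.88451 mL/hr × 1.2 hr = 38.26141 mL
Volume remaining = 49 − 38.26141 = 10.73859 mL
Drug remaining = 10.73859 mL × 1448.98 mcg/mL = 15560 mcg = 15.56 mg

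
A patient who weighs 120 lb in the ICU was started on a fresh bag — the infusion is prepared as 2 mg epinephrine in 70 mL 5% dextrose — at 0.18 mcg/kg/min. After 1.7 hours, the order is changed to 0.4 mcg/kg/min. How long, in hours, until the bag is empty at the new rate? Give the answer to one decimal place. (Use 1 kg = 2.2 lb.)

Initial rate:
Weight = 120 lb ÷ 2.2 lb/kg = 54.54545 kg
Dose = 0.18 mcg/kg/min × 54.54545 kg = 9.818182 mcg/min
9.818182 mcg/min × 60 min/hr = 589.0909 mcg/hr
Concentration = 2 mg ÷ 70 mL = 0.02857143 mg/mL = 28.57143 mcg/mL
Rate = 589.0909 mcg/hr ÷ 28.57143 mcg/mL = 20.61818 mL/hr
Volume infused so far = 20.61818 mL/hr × 1.7 hr = 35.05091 mL
Volume remaining = 70 − 35.05091 = 34.94909 mL
New rate:
Dose = 0.4 mcg/kg/min × 54.54545 kg = 21.81818 mcg/min
21.81818 mcg/min × 60 min/hr = 1309.091 mcg/hr
Rate = 1309.091 mcg/hr ÷ 28.57143 mcg/mL = 45.81818 mL/hr
Time remaining = 34.94909 mL ÷ 45.81818 mL/hr = 0.7627778 hr

0.8 hours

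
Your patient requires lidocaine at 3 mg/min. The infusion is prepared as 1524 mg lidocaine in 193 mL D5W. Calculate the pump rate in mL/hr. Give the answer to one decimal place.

3 mg/min × 60 min/hr = 180 mg/hr
Concentration = 1524 mg ÷ 193 mL = 7.896373 mg/mL
Rate = 180 mg/hr ÷ 7.896373 mg/mL = 22.79528 mL/hr

22.8 mL/hr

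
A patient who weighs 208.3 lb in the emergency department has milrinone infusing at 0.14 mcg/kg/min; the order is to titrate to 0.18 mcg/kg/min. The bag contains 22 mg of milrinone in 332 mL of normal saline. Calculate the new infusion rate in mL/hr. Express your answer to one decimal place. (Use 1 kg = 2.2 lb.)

Weight = 208.3 lb ÷ 2.2 lb/kg = 94.68182 kg
Dose = 0.18 mcg/kg/min × 94.68182 kg = 17.04273 mcg/min
17.04273 mcg/min × 60 min/hr = 1022.564 mcg/hr
Concentration = 22 mg ÷ 332 mL = 0.06626506 mg/mL = 66.26506 mcg/mL
Rate = 1022.564 mcg/hr ÷ 66.26506 mcg/mL = 15.43141 mL/hr

15.4 mL/hr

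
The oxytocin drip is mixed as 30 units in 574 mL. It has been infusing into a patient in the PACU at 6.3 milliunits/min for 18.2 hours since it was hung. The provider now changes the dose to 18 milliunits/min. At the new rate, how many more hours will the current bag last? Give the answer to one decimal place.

21.4 hours

Initial rate:
6.3 milliunits/min × 60 min/hr = 378 milliunits/hr
Concentration = 30 units ÷ 574 mL = 0.05226481 units/mL = 52.26481 milliunits/mL
Rate = 378 milliunits/hr ÷ 52.26481 milliunits/mL = 7.2324 mL/hr
Volume infused so far = 7.2324 mL/hr × 18.2 hr = 131.6297 mL
Volume remaining = 574 − 131.6297 = 442.3703 mL
New rate:
18 milliunits/min × 60 min/hr = 1080 milliunits/hr
Rate = 1080 milliunits/hr ÷ 52.26481 milliunits/mL = 20.664 mL/hr
Time remaining = 442.3703 mL ÷ 20.664 mL/hr = 21.40778 hr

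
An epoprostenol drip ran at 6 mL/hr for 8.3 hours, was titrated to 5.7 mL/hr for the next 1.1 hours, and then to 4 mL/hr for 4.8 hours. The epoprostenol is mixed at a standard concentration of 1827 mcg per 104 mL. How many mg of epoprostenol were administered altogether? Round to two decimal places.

1.32 mg

Concentration = 1827 mcg ÷ 104 mL = 17.56731 mcg/mL
Stage 1: 6 mL/hr × 8.3 hr = 49.8 mL → 49.8 mL × 17.56731 mcg/mL = 874.8519 mcg
Stage 2: 5.7 mL/hr × 1.1 hr = 6.27 mL → 6.27 mL × 17.56731 mcg/mL = 110.147 mcg
Stage 3: 4 mL/hr × 4.8 hr = 19.2 mL → 19.2 mL × 17.56731 mcg/mL = 337.2923 mcg
Total = 874.8519 + 110.147 + 337.2923 = 1322.291 mcg = 1.322291 mg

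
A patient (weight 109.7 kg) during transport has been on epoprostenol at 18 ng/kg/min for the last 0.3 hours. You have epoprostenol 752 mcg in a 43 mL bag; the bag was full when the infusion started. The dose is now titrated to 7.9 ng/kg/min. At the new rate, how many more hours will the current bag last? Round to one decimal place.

Initial rate:
Dose = 18 ng/kg/min × 109.7 kg = 1974.6 ng/min
1974.6 ng/min × 60 min/hr = 118476 ng/hr
Concentration = 752 mcg ÷ 43 mL = 17.48837 mcg/mL = 17488.37 ng/mL
Rate = 118476 ng/hr ÷ 17488.37 ng/mL = 6.774559 mL/hr
Volume infused so far = 6.774559 mL/hr × 0.3 hr = 2.032368 mL
Volume remaining = 43 − 2.032368 = 40.96763 mL
New rate:
Dose = 7.9 ng/kg/min × 109.7 kg = 866.63 ng/min
866.63 ng/min × 60 min/hr = 51997.8 ng/hr
Rate = 51997.8 ng/hr ÷ 17488.37 ng/mL = 2.973278 mL/hr
Time remaining = 40.96763 mL ÷ 2.973278 mL/hr = 13.77861 hr

13.8 hours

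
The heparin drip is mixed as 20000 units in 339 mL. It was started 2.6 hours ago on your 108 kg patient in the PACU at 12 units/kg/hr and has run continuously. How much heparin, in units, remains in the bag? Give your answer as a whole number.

Dose = 12 units/kg/hr × 108 kg = 1296 units/hr
Concentration = 20000 units ÷ 339 mL = 58.99705 units/mL
Rate = 1296 units/hr ÷ 58.99705 units/mL = 21.9672 mL/hr
Volume infused = 21.9672 mL/hr × 2.6 hr = 57.11472 mL
Volume remaining = 339 − 57.11472 = 281.8853 mL
Drug remaining = 281.8853 mL × 58.99705 units/mL = 16630.4 units

16630 units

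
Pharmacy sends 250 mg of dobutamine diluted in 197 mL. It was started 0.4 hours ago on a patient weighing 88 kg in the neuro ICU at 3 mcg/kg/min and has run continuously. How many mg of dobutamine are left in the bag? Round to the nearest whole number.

244 mg

Dose = 3 mcg/kg/min × 88 kg = 264 mcg/min
264 mcg/min × 60 min/hr = 15840 mcg/hr
Concentration = 250 mg ÷ 197 mL = 1.269036 mg/mL = 1269.036 mcg/mL
Rate = 15840 mcg/hr ÷ 1269.036 mcg/mL = 12.48192 mL/hr
Volume infused = 12.48192 mL/hr × 0.4 hr = 4.992768 mL
Volume remaining = 197 − 4.992768 = 192.0072 mL
Drug remaining = 192.0072 mL × 1269.036 mcg/mL = 243664 mcg = 243.664 mg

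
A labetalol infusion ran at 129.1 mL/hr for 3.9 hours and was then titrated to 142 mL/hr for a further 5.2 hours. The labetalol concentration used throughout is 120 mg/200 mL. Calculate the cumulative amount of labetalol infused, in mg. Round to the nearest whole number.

745 mg

Concentration = 120 mg ÷ 200 mL = 0.6 mg/mL
Stage 1: 129.1 mL/hr × 3.9 hr = 503.49 mL → 503.49 mL × 0.6 mg/mL = 302.094 mg
Stage 2: 142 mL/hr × 5.2 hr = 738.4 mL → 738.4 mL × 0.6 mg/mL = 443.04 mg
Total = 302.094 + 443.04 = 745.134 mg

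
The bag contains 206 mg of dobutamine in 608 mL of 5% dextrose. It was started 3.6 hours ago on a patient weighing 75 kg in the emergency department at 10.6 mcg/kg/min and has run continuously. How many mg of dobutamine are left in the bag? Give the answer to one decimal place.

34.3 mg

Dose = 10.6 mcg/kg/min × 75 kg = 795 mcg/min
795 mcg/min × 60 min/hr = 47700 mcg/hr
Concentration = 206 mg ÷ 608 mL = 0.3388158 mg/mL = 338.8158 mcg/mL
Rate = 47700 mcg/hr ÷ 338.8158 mcg/mL = 140.7845 mL/hr
Volume infused = 140.7845 mL/hr × 3.6 hr = 506.8241 mL
Volume remaining = 608 − 506.8241 = 101.1759 mL
Drug remaining = 101.1759 mL × 338.8158 mcg/mL = 34280 mcg = 34.28 mg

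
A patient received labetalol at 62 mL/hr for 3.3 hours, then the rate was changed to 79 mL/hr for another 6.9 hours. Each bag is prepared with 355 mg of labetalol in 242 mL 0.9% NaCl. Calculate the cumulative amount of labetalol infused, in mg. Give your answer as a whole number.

Concentration = 355 mg ÷ 242 mL = 1.466942 mg/mL
Stage 1: 62 mL/hr × 3.3 hr = 204.6 mL → 204.6 mL × 1.466942 mg/mL = 300.1364 mg
Stage 2: 79 mL/hr × 6.9 hr = 545.1 mL → 545.1 mL × 1.466942 mg/mL = 799.6302 mg
Total = 300.1364 + 799.6302 = 1099.767 mg

1100 mg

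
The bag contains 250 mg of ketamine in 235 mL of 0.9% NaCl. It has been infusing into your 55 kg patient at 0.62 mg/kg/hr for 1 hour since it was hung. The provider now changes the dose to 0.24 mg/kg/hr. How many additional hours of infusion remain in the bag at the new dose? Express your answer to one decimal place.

16.4 hours

Initial rate:
Dose = 0.62 mg/kg/hr × 55 kg = 34.1 mg/hr
Concentration = 250 mg ÷ 235 mL = 1.06383 mg/mL
Rate = 34.1 mg/hr ÷ 1.06383 mg/mL = 32.054 mL/hr
Volume infused so far = 32.054 mL/hr × 1 hr = 32.054 mL
Volume remaining = 235 − 32.054 = 202.946 mL
New rate:
Dose = 0.24 mg/kg/hr × 55 kg = 13.2 mg/hr
Rate = 13.2 mg/hr ÷ 1.06383 mg/mL = 12.408 mL/hr
Time remaining = 202.946 mL ÷ 12.408 mL/hr = 16.35606 hr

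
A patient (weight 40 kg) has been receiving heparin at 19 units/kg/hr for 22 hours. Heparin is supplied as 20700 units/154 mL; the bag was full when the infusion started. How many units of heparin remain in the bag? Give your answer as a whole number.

Dose = 19 units/kg/hr × 40 kg = 760 units/hr
Concentration = 20700 units ÷ 154 mL = 134.4156 units/mL
Rate = 760 units/hr ÷ 134.4156 units/mL = 5.654106 mL/hr
Volume infused = 5.654106 mL/hr × 22 hr = 124.3903 mL
Volume remaining = 154 − 124.3903 = 29.60966 mL
Drug remaining = 29.60966 mL × 134.4156 units/mL = 3980 units

3980 units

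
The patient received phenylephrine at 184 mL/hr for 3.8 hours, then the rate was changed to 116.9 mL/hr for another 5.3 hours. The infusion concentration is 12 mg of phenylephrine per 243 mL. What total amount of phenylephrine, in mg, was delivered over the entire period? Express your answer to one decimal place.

65.1 mg

Concentration = 12 mg ÷ 243 mL = 0.04938272 mg/mL
Stage 1: 184 mL/hr × 3.8 hr = 699.2 mL → 699.2 mL × 0.04938272 mg/mL = 34.5284 mg
Stage 2: 116.9 mL/hr × 5.3 hr = 619.57 mL → 619.57 mL × 0.04938272 mg/mL = 30.59605 mg
Total = 34.5284 + 30.59605 = 65.12444 mg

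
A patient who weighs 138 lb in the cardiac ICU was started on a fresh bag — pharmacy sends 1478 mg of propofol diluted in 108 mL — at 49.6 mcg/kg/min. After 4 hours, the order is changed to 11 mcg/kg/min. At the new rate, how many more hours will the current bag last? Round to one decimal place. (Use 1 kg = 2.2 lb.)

17.7 hours

Initial rate:
Weight = 138 lb ÷ 2.2 lb/kg = 62.72727 kg
Dose = 49.6 mcg/kg/min × 62.72727 kg = 3111.273 mcg/min
3111.273 mcg/min × 60 min/hr = 186676.4 mcg/hr
Concentration = 1478 mg ÷ 108 mL = 13.68519 mg/mL = 13685.19 mcg/mL
Rate = 186676.4 mcg/hr ÷ 13685.19 mcg/mL = 13.64076 mL/hr
Volume infused so far = 13.64076 mL/hr × 4 hr = 54.56305 mL
Volume remaining = 108 − 54.56305 = 53.43695 mL
New rate:
Dose = 11 mcg/kg/min × 62.72727 kg = 690 mcg/min
690 mcg/min × 60 min/hr = 41400 mcg/hr
Rate = 41400 mcg/hr ÷ 13685.19 mcg/mL = 3.025169 mL/hr
Time remaining = 53.43695 mL ÷ 3.025169 mL/hr = 17.66412 hr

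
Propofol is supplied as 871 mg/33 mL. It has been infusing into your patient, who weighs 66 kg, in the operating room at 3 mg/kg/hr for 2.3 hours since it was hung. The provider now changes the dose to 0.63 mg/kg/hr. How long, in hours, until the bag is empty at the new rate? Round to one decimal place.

10.0 hours

Initial rate:
Dose = 3 mg/kg/hr × 66 kg = 198 mg/hr
Concentration = 871 mg ÷ 33 mL = 26.39394 mg/mL
Rate = 198 mg/hr ÷ 26.39394 mg/mL = 7.501722 mL/hr
Volume infused so far = 7.501722 mL/hr × 2.3 hr = 17.25396 mL
Volume remaining = 33 − 17.25396 = 15.74604 mL
New rate:
Dose = 0.63 mg/kg/hr × 66 kg = 41.58 mg/hr
Rate = 41.58 mg/hr ÷ 26.39394 mg/mL = 1.575362 mL/hr
Time remaining = 15.74604 mL ÷ 1.575362 mL/hr = 9.99519 hr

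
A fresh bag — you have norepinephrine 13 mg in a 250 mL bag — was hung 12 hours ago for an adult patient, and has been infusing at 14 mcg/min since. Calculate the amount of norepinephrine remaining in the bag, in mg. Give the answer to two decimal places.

14 mcg/min × 60 min/hr = 840 mcg/hr
Concentration = 13 mg ÷ 250 mL = 0.052 mg/mL = 52 mcg/mL
Rate = 840 mcg/hr ÷ 52 mcg/mL = 16.15385 mL/hr
Volume infused = 16.15385 mL/hr × 12 hr = 193.8462 mL
Volume remaining = 250 − 193.8462 = 56.15385 mL
Drug remaining = 56.15385 mL × 52 mcg/mL = 2920 mcg = 2.92 mg

2.92 mg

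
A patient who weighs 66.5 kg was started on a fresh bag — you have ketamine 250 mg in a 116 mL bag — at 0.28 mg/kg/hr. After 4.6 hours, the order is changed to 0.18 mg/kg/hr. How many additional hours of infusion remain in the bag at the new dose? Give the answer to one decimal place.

Initial rate:
Dose = 0.28 mg/kg/hr × 66.5 kg = 18.62 mg/hr
Concentration = 250 mg ÷ 116 mL = 2.155172 mg/mL
Rate = 18.62 mg/hr ÷ 2.155172 mg/mL = 8.63968 mL/hr
Volume infused so far = 8.63968 mL/hr × 4.6 hr = 39.74253 mL
Volume remaining = 116 − 39.74253 = 76.25747 mL
New rate:
Dose = 0.18 mg/kg/hr × 66.5 kg = 11.97 mg/hr
Rate = 11.97 mg/hr ÷ 2.155172 mg/mL = 5.55408 mL/hr
Time remaining = 76.25747 mL ÷ 5.55408 mL/hr = 13.72999 hr

13.7 hours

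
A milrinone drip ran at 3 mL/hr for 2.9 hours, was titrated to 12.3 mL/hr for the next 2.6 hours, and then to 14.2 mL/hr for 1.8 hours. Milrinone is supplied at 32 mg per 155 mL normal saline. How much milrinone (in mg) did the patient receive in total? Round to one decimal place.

13.7 mg

Concentration = 32 mg ÷ 155 mL = 0.2064516 mg/mL
Stage 1: 3 mL/hr × 2.9 hr = 8.7 mL → 8.7 mL × 0.2064516 mg/mL = 1.796129 mg
Stage 2: 12.3 mL/hr × 2.6 hr = 31.98 mL → 31.98 mL × 0.2064516 mg/mL = 6.602323 mg
Stage 3: 14.2 mL/hr × 1.8 hr = 25.56 mL → 25.56 mL × 0.2064516 mg/mL = 5.276903 mg
Total = 1.796129 + 6.602323 + 5.276903 = 13.67535 mg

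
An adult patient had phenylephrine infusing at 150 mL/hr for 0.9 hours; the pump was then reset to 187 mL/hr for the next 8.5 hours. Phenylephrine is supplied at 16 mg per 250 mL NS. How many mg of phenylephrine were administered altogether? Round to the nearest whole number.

110 mg

Concentration = 16 mg ÷ 250 mL = 0.064 mg/mL
Stage 1: 150 mL/hr × 0.9 hr = 135 mL → 135 mL × 0.064 mg/mL = 8.64 mg
Stage 2: 187 mL/hr × 8.5 hr = 1589.5 mL → 1589.5 mL × 0.064 mg/mL = 101.728 mg
Total = 8.64 + 101.728 = 110.368 mg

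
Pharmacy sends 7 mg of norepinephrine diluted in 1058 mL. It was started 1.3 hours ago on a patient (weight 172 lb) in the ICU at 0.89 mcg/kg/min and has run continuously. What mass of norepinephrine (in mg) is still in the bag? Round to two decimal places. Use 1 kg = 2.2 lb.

1.57 mg

Weight = 172 lb ÷ 2.2 lb/kg = 78.18182 kg
Dose = 0.89 mcg/kg/min × 78.18182 kg = 69.58182 mcg/min
69.58182 mcg/min × 60 min/hr = 4174.909 mcg/hr
Concentration = 7 mg ÷ 1058 mL = 0.006616257 mg/mL = 6.616257 mcg/mL
Rate = 4174.909 mcg/hr ÷ 6.616257 mcg/mL = 631.0077 mL/hr
Volume infused = 631.0077 mL/hr × 1.3 hr = 820.31 mL
Volume remaining = 1058 − 820.31 = 237.69 mL
Drug remaining = 237.69 mL × 6.616257 mcg/mL = 1572.618 mcg = 1.572618 mg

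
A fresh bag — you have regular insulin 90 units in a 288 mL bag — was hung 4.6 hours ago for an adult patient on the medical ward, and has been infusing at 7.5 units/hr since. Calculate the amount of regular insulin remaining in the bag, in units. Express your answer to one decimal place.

55.5 units

Concentration = 90 units ÷ 288 mL = 0.3125 units/mL
Rate = 7.5 units/hr ÷ 0.3125 units/mL = 24 mL/hr
Volume infused = 24 mL/hr × 4.6 hr = 110.4 mL
Volume remaining = 288 − 110.4 = 177.6 mL
Drug remaining = 177.6 mL × 0.3125 units/mL = 55.5 units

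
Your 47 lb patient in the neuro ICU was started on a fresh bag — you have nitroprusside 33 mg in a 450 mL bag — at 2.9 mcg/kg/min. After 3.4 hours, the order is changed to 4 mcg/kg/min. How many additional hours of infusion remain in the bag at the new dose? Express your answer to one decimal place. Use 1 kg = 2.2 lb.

Initial rate:
Weight = 47 lb ÷ 2.2 lb/kg = 21.36364 kg
Dose = 2.9 mcg/kg/min × 21.36364 kg = 61.95455 mcg/min
61.95455 mcg/min × 60 min/hr = 3717.273 mcg/hr
Concentration = 33 mg ÷ 450 mL = 0.07333333 mg/mL = 73.33333 mcg/mL
Rate = 3717.273 mcg/hr ÷ 73.33333 mcg/mL = 50.69008 mL/hr
Volume infused so far = 50.69008 mL/hr × 3.4 hr = 172.3463 mL
Volume remaining = 450 − 172.3463 = 277.6537 mL
New rate:
Dose = 4 mcg/kg/min × 21.36364 kg = 85.45455 mcg/min
85.45455 mcg/min × 60 min/hr = 5127.273 mcg/hr
Rate = 5127.273 mcg/hr ÷ 73.33333 mcg/mL = 69.91736 mL/hr
Time remaining = 277.6537 mL ÷ 69.91736 mL/hr = 3.97117 hr

4.0 hours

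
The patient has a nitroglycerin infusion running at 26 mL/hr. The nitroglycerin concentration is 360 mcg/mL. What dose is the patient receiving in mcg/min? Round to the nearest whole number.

156 mcg/min

Drug rate = 26 mL/hr × 360 mcg/mL = 9360 mcg/hr
9360 mcg/hr ÷ 60 min/hr = 156 mcg/min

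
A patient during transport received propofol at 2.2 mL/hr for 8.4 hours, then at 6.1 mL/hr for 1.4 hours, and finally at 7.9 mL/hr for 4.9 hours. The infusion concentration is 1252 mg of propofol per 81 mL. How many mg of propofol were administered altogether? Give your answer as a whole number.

1016 mg

Concentration = 1252 mg ÷ 81 mL = 15.45679 mg/mL
Stage 1: 2.2 mL/hr × 8.4 hr = 18.48 mL → 18.48 mL × 15.45679 mg/mL = 285.6415 mg
Stage 2: 6.1 mL/hr × 1.4 hr = 8.54 mL → 8.54 mL × 15.45679 mg/mL = 132.001 mg
Stage 3: 7.9 mL/hr × 4.9 hr = 38.71 mL → 38.71 mL × 15.45679 mg/mL = 598.3323 mg
Total = 285.6415 + 132.001 + 598.3323 = 1015.975 mg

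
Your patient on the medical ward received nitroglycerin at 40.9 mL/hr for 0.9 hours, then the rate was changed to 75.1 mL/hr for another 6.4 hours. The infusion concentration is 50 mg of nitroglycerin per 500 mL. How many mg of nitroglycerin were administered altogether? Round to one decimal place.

51.7 mg

Concentration = 50 mg ÷ 500 mL = 0.1 mg/mL
Stage 1: 40.9 mL/hr × 0.9 hr = 36.81 mL → 36.81 mL × 0.1 mg/mL = 3.681 mg
Stage 2: 75.1 mL/hr × 6.4 hr = 480.64 mL → 480.64 mL × 0.1 mg/mL = 48.064 mg
Total = 3.681 + 48.064 = 51.745 mg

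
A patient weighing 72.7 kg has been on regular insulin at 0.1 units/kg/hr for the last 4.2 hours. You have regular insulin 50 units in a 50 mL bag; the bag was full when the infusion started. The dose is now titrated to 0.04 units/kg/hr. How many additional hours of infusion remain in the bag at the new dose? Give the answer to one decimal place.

Initial rate:
Dose = 0.1 units/kg/hr × 72.7 kg = 7.27 units/hr
Concentration = 50 units ÷ 50 mL = 1 units/mL
Rate = 7.27 units/hr ÷ 1 units/mL = 7.27 mL/hr
Volume infused so far = 7.27 mL/hr × 4.2 hr = 30.534 mL
Volume remaining = 50 − 30.534 = 19.466 mL
New rate:
Dose = 0.04 units/kg/hr × 72.7 kg = 2.908 units/hr
Rate = 2.908 units/hr ÷ 1 units/mL = 2.908 mL/hr
Time remaining = 19.466 mL ÷ 2.908 mL/hr = 6.693948 hr

6.7 hours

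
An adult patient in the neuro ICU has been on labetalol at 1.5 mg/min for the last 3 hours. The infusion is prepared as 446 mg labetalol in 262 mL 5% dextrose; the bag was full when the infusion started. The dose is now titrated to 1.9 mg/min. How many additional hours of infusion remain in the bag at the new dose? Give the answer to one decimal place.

Initial rate:
1.5 mg/min × 60 min/hr = 90 mg/hr
Concentration = 446 mg ÷ 262 mL = 1.70229 mg/mL
Rate = 90 mg/hr ÷ 1.70229 mg/mL = 52.86996 mL/hr
Volume infused so far = 52.86996 mL/hr × 3 hr = 158.6099 mL
Volume remaining = 262 − 158.6099 = 103.3901 mL
New rate:
1.9 mg/min × 60 min/hr = 114 mg/hr
Rate = 114 mg/hr ÷ 1.70229 mg/mL = 66.96861 mL/hr
Time remaining = 103.3901 mL ÷ 66.96861 mL/hr = 1.54386 hr

1.5 hours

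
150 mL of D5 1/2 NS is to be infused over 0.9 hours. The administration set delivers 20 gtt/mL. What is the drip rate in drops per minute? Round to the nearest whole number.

150 mL ÷ (0.9 hr × 60 = 54 min) = 2.777778 mL/min
2.777778 mL/min × 20 gtt/mL = 55.55556 gtt/min

56 gtt/min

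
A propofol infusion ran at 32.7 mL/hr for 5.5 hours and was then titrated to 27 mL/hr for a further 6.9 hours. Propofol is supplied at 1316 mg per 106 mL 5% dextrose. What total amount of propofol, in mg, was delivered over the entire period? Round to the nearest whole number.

Concentration = 1316 mg ÷ 106 mL = 12.41509 mg/mL
Stage 1: 32.7 mL/hr × 5.5 hr = 179.85 mL → 179.85 mL × 12.41509 mg/mL = 2232.855 mg
Stage 2: 27 mL/hr × 6.9 hr = 186.3 mL → 186.3 mL × 12.41509 mg/mL = 2312.932 mg
Total = 2232.855 + 2312.932 = 4545.787 mg

4546 mg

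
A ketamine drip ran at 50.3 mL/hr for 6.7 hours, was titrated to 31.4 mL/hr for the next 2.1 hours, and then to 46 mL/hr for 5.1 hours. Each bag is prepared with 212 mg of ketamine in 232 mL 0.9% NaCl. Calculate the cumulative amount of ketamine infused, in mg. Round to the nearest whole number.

583 mg

Concentration = 212 mg ÷ 232 mL = 0.9137931 mg/mL
Stage 1: 50.3 mL/hr × 6.7 hr = 337.01 mL → 337.01 mL × 0.9137931 mg/mL = 307.9574 mg
Stage 2: 31.4 mL/hr × 2.1 hr = 65.94 mL → 65.94 mL × 0.9137931 mg/mL = 60.25552 mg
Stage 3: 46 mL/hr × 5.1 hr = 234.6 mL → 234.6 mL × 0.9137931 mg/mL = 214.3759 mg
Total = 307.9574 + 60.25552 + 214.3759 = 582.5888 mg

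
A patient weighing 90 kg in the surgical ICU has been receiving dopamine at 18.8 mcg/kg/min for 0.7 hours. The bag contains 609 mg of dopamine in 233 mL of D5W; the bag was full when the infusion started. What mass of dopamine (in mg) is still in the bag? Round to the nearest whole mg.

538 mg

Dose = 18.8 mcg/kg/min × 90 kg = 1692 mcg/min
1692 mcg/min × 60 min/hr = 101520 mcg/hr
Concentration = 609 mg ÷ 233 mL = 2.613734 mg/mL = 2613.734 mcg/mL
Rate = 101520 mcg/hr ÷ 2613.734 mcg/mL = 38.84099 mL/hr
Volume infused = 38.84099 mL/hr × 0.7 hr = 27.18869 mL
Volume remaining = 233 − 27.18869 = 205.8113 mL
Drug remaining = 205.8113 mL × 2613.734 mcg/mL = 537936 mcg = 537.936 mg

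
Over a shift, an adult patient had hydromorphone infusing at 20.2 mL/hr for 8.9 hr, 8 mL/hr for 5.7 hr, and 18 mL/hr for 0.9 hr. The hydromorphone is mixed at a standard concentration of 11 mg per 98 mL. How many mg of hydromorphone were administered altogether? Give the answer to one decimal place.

Concentration = 11 mg ÷ 98 mL = 0.1122449 mg/mL
Stage 1: 20.2 mL/hr × 8.9 hr = 179.78 mL → 179.78 mL × 0.1122449 mg/mL = 20.17939 mg
Stage 2: 8 mL/hr × 5.7 hr = 45.6 mL → 45.6 mL × 0.1122449 mg/mL = 5.118367 mg
Stage 3: 18 mL/hr × 0.9 hr = 16.2 mL → 16.2 mL × 0.1122449 mg/mL = 1.818367 mg
Total = 20.17939 + 5.118367 + 1.818367 = 27.11612 mg

27.1 mg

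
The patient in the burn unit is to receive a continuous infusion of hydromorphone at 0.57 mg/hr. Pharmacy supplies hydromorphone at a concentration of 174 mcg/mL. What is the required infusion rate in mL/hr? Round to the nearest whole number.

Concentration = 174 mcg/mL = 0.174 mg/mL
Rate = 0.57 mg/hr ÷ 0.174 mg/mL = 3.275862 mL/hr

3 mL/hr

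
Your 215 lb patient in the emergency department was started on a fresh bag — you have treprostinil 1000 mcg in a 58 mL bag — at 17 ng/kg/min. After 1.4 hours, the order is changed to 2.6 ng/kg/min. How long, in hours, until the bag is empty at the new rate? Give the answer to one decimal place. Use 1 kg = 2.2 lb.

56.4 hours

Initial rate:
Weight = 215 lb ÷ 2.2 lb/kg = 97.72727 kg
Dose = 17 ng/kg/min × 97.72727 kg = 1661.364 ng/min
1661.364 ng/min × 60 min/hr = 99681.82 ng/hr
Concentration = 1000 mcg ÷ 58 mL = 17.24138 mcg/mL = 17241.38 ng/mL
Rate = 99681.82 ng/hr ÷ 17241.38 ng/mL = 5.781545 mL/hr
Volume infused so far = 5.781545 mL/hr × 1.4 hr = 8.094164 mL
Volume remaining = 58 − 8.094164 = 49.90584 mL
New rate:
Dose = 2.6 ng/kg/min × 97.72727 kg = 254.0909 ng/min
254.0909 ng/min × 60 min/hr = 15245.45 ng/hr
Rate = 15245.45 ng/hr ÷ 17241.38 ng/mL = 0.8842364 mL/hr
Time remaining = 49.90584 mL ÷ 0.8842364 mL/hr = 56.43948 hr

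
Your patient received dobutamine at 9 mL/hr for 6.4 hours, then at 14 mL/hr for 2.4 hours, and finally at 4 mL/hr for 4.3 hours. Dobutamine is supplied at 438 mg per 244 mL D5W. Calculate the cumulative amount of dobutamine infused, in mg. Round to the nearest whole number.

195 mg

Concentration = 438 mg ÷ 244 mL = 1.795082 mg/mL
Stage 1: 9 mL/hr × 6.4 hr = 57.6 mL → 57.6 mL × 1.795082 mg/mL = 103.3967 mg
Stage 2: 14 mL/hr × 2.4 hr = 33.6 mL → 33.6 mL × 1.795082 mg/mL = 60.31475 mg
Stage 3: 4 mL/hr × 4.3 hr = 17.2 mL → 17.2 mL × 1.795082 mg/mL = 30.87541 mg
Total = 103.3967 + 60.31475 + 30.87541 = 194.5869 mg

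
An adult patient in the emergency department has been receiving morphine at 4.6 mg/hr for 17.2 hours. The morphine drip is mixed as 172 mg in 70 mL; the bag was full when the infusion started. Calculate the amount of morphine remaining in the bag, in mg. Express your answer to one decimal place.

Concentration = 172 mg ÷ 70 mL = 2.457143 mg/mL
Rate = 4.6 mg/hr ÷ 2.457143 mg/mL = 1.872093 mL/hr
Volume infused = 1.872093 mL/hr × 17.2 hr = 32.2 mL
Volume remaining = 70 − 32.2 = 37.8 mL
Drug remaining = 37.8 mL × 2.457143 mg/mL = 92.88 mg

92.9 mg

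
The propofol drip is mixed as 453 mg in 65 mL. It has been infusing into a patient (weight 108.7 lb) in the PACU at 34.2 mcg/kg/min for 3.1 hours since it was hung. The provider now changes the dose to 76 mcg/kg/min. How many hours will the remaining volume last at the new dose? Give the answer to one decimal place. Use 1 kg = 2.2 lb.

0.6 hours

Initial rate:
Weight = 108.7 lb ÷ 2.2 lb/kg = 49.40909 kg
Dose = 34.2 mcg/kg/min × 49.40909 kg = 1689.791 mcg/min
1689.791 mcg/min × 60 min/hr = 101387.5 mcg/hr
Concentration = 453 mg ÷ 65 mL = 6.969231 mg/mL = 6969.231 mcg/mL
Rate = 101387.5 mcg/hr ÷ 6969.231 mcg/mL = 14.54787 mL/hr
Volume infused so far = 14.54787 mL/hr × 3.1 hr = 45.09839 mL
Volume remaining = 65 − 45.09839 = 19.90161 mL
New rate:
Dose = 76 mcg/kg/min × 49.40909 kg = 3755.091 mcg/min
3755.091 mcg/min × 60 min/hr = 225305.5 mcg/hr
Rate = 225305.5 mcg/hr ÷ 6969.231 mcg/mL = 32.3286 mL/hr
Time remaining = 19.90161 mL ÷ 32.3286 mL/hr = 0.6156038 hr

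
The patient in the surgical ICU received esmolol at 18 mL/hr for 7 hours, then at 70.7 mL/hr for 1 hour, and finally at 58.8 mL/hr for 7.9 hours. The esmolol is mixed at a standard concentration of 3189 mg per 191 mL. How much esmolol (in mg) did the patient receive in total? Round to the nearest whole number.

Concentration = 3189 mg ÷ 191 mL = 16.69634 mg/mL
Stage 1: 18 mL/hr × 7 hr = 126 mL → 126 mL × 16.69634 mg/mL = 2103.738 mg
Stage 2: 70.7 mL/hr × 1 hr = 70.7 mL → 70.7 mL × 16.69634 mg/mL = 1180.431 mg
Stage 3: 58.8 mL/hr × 7.9 hr = 464.52 mL → 464.52 mL × 16.69634 mg/mL = 7755.782 mg
Total = 2103.738 + 1180.431 + 7755.782 = 11039.95 mg

11040 mg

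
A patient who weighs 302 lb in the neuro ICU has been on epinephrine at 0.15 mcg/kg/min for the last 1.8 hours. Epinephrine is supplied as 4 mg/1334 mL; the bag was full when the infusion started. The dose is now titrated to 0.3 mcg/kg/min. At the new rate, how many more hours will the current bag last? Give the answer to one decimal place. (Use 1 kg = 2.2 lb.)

0.7 hours

Initial rate:
Weight = 302 lb ÷ 2.2 lb/kg = 137.2727 kg
Dose = 0.15 mcg/kg/min × 137.2727 kg = 20.59091 mcg/min
20.59091 mcg/min × 60 min/hr = 1235.455 mcg/hr
Concentration = 4 mg ÷ 1334 mL = 0.002998501 mg/mL = 2.998501 mcg/mL
Rate = 1235.455 mcg/hr ÷ 2.998501 mcg/mL = 412.0241 mL/hr
Volume infused so far = 412.0241 mL/hr × 1.8 hr = 741.6434 mL
Volume remaining = 1334 − 741.6434 = 592.3566 mL
New rate:
Dose = 0.3 mcg/kg/min × 137.2727 kg = 41.18182 mcg/min
41.18182 mcg/min × 60 min/hr = 2470.909 mcg/hr
Rate = 2470.909 mcg/hr ÷ 2.998501 mcg/mL = 824.0482 mL/hr
Time remaining = 592.3566 mL ÷ 824.0482 mL/hr = 0.7188374 hr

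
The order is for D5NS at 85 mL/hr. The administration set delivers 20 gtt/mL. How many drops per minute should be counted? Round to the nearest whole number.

85 mL/hr ÷ 60 min/hr = 1.416667 mL/min
1.416667 mL/min × 20 gtt/mL = 28.33333 gtt/min

28 gtt/min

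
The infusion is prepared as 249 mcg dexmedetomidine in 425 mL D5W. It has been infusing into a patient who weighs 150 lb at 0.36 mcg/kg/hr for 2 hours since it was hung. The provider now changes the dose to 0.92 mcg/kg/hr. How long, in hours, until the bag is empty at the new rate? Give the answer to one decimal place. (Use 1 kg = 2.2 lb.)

Initial rate:
Weight = 150 lb ÷ 2.2 lb/kg = 68.18182 kg
Dose = 0.36 mcg/kg/hr × 68.18182 kg = 24.54545 mcg/hr
Concentration = 249 mcg ÷ 425 mL = 0.5858824 mcg/mL
Rate = 24.54545 mcg/hr ÷ 0.5858824 mcg/mL = 41.89485 mL/hr
Volume infused so far = 41.89485 mL/hr × 2 hr = 83.7897 mL
Volume remaining = 425 − 83.7897 = 341.2103 mL
New rate:
Dose = 0.92 mcg/kg/hr × 68.18182 kg = 62.72727 mcg/hr
Rate = 62.72727 mcg/hr ÷ 0.5858824 mcg/mL = 107.0646 mL/hr
Time remaining = 341.2103 mL ÷ 107.0646 mL/hr = 3.186957 hr

3.2 hours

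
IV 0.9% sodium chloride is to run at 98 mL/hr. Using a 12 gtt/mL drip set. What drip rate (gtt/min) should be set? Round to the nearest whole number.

98 mL/hr ÷ 60 min/hr = 1.633333 mL/min
1.633333 mL/min × 12 gtt/mL = 19.6 gtt/min

20 gtt/min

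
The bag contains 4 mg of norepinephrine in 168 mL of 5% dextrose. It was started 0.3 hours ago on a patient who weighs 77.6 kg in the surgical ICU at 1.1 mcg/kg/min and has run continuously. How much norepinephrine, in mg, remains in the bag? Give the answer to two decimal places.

2.46 mg

Dose = 1.1 mcg/kg/min × 77.6 kg = 85.36 mcg/min
85.36 mcg/min × 60 min/hr = 5121.6 mcg/hr
Concentration = 4 mg ÷ 168 mL = 0.02380952 mg/mL = 23.80952 mcg/mL
Rate = 5121.6 mcg/hr ÷ 23.80952 mcg/mL = 215.1072 mL/hr
Volume infused = 215.1072 mL/hr × 0.3 hr = 64.53216 mL
Volume remaining = 168 − 64.53216 = 103.4678 mL
Drug remaining = 103.4678 mL × 23.80952 mcg/mL = 2463.52 mcg = 2.46352 mg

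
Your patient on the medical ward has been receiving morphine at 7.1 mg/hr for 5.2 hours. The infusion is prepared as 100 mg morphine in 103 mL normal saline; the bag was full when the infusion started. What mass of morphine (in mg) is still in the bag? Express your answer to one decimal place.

Concentration = 100 mg ÷ 103 mL = 0.9708738 mg/mL
Rate = 7.1 mg/hr ÷ 0.9708738 mg/mL = 7.313 mL/hr
Volume infused = 7.313 mL/hr × 5.2 hr = 38.0276 mL
Volume remaining = 103 − 38.0276 = 64.9724 mL
Drug remaining = 64.9724 mL × 0.9708738 mg/mL = 63.08 mg

63.1 mg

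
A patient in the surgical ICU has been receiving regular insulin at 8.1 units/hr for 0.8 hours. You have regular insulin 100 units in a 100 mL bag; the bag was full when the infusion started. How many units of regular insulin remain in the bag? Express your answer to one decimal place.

93.5 units

Concentration = 100 units ÷ 100 mL = 1 units/mL
Rate = 8.1 units/hr ÷ 1 units/mL = 8.1 mL/hr
Volume infused = 8.1 mL/hr × 0.8 hr = 6.48 mL
Volume remaining = 100 − 6.48 = 93.52 mL
Drug remaining = 93.52 mL × 1 units/mL = 93.52 units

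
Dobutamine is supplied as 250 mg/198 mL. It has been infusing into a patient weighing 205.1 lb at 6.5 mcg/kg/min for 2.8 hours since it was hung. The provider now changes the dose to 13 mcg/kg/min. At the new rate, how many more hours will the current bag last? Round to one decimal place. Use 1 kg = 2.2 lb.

2.0 hours

Initial rate:
Weight = 205.1 lb ÷ 2.2 lb/kg = 93.22727 kg
Dose = 6.5 mcg/kg/min × 93.22727 kg = 605.9773 mcg/min
605.9773 mcg/min × 60 min/hr = 36358.64 mcg/hr
Concentration = 250 mg ÷ 198 mL = 1.262626 mg/mL = 1262.626 mcg/mL
Rate = 36358.64 mcg/hr ÷ 1262.626 mcg/mL = 28.79604 mL/hr
Volume infused so far = 28.79604 mL/hr × 2.8 hr = 80.62891 mL
Volume remaining = 198 − 80.62891 = 117.3711 mL
New rate:
Dose = 13 mcg/kg/min × 93.22727 kg = 1211.955 mcg/min
1211.955 mcg/min × 60 min/hr = 72717.27 mcg/hr
Rate = 72717.27 mcg/hr ÷ 1262.626 mcg/mL = 57.59208 mL/hr
Time remaining = 117.3711 mL ÷ 57.59208 mL/hr = 2.037973 hr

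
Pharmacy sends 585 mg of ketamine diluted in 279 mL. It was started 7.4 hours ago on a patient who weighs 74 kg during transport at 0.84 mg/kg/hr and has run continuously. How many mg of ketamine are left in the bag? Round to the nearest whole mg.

125 mg

Dose = 0.84 mg/kg/hr × 74 kg = 62.16 mg/hr
Concentration = 585 mg ÷ 279 mL = 2.096774 mg/mL
Rate = 62.16 mg/hr ÷ 2.096774 mg/mL = 29.64554 mL/hr
Volume infused = 29.64554 mL/hr × 7.4 hr = 219.377 mL
Volume remaining = 279 − 219.377 = 59.62302 mL
Drug remaining = 59.62302 mL × 2.096774 mg/mL = 125.016 mg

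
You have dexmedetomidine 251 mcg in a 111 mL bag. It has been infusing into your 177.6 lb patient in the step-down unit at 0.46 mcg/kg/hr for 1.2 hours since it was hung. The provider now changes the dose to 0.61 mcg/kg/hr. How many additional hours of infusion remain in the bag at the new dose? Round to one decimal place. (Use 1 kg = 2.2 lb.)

4.2 hours

Initial rate:
Weight = 177.6 lb ÷ 2.2 lb/kg = 80.72727 kg
Dose = 0.46 mcg/kg/hr × 80.72727 kg = 37.13455 mcg/hr
Concentration = 251 mcg ÷ 111 mL = 2.261261 mcg/mL
Rate = 37.13455 mcg/hr ÷ 2.261261 mcg/mL = 16.42205 mL/hr
Volume infused so far = 16.42205 mL/hr × 1.2 hr = 19.70646 mL
Volume remaining = 111 − 19.70646 = 91.29354 mL
New rate:
Dose = 0.61 mcg/kg/hr × 80.72727 kg = 49.24364 mcg/hr
Rate = 49.24364 mcg/hr ÷ 2.261261 mcg/mL = 21.77707 mL/hr
Time remaining = 91.29354 mL ÷ 21.77707 mL/hr = 4.192187 hr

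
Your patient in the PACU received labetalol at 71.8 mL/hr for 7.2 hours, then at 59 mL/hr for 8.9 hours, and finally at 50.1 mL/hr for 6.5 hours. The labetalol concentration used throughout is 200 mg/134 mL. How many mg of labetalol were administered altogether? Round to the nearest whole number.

2041 mg

Concentration = 200 mg ÷ 134 mL = 1.492537 mg/mL
Stage 1: 71.8 mL/hr × 7.2 hr = 516.96 mL → 516.96 mL × 1.492537 mg/mL = 771.5821 mg
Stage 2: 59 mL/hr × 8.9 hr = 525.1 mL → 525.1 mL × 1.492537 mg/mL = 783.7313 mg
Stage 3: 50.1 mL/hr × 6.5 hr = 325.65 mL → 325.65 mL × 1.492537 mg/mL = 486.0448 mg
Total = 771.5821 + 783.7313 + 486.0448 = 2041.358 mg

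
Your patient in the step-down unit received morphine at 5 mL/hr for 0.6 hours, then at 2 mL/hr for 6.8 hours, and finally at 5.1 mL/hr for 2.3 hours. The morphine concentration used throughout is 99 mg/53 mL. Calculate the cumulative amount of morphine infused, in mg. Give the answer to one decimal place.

Concentration = 99 mg ÷ 53 mL = 1.867925 mg/mL
Stage 1: 5 mL/hr × 0.6 hr = 3 mL → 3 mL × 1.867925 mg/mL = 5.603774 mg
Stage 2: 2 mL/hr × 6.8 hr = 13.6 mL → 13.6 mL × 1.867925 mg/mL = 25.40377 mg
Stage 3: 5.1 mL/hr × 2.3 hr = 11.73 mL → 11.73 mL × 1.867925 mg/mL = 21.91075 mg
Total = 5.603774 + 25.40377 + 21.91075 = 52.9183 mg

52.9 mg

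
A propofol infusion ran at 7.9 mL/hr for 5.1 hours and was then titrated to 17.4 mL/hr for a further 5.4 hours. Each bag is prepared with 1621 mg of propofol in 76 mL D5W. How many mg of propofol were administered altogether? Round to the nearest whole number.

Concentration = 1621 mg ÷ 76 mL = 21.32895 mg/mL
Stage 1: 7.9 mL/hr × 5.1 hr = 40.29 mL → 40.29 mL × 21.32895 mg/mL = 859.3433 mg
Stage 2: 17.4 mL/hr × 5.4 hr = 93.96 mL → 93.96 mL × 21.32895 mg/mL = 2004.068 mg
Total = 859.3433 + 2004.068 = 2863.411 mg

2863 mg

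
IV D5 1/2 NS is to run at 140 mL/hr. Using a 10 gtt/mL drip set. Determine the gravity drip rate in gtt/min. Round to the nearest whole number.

140 mL/hr ÷ 60 min/hr = 2.333333 mL/min
2.333333 mL/min × 10 gtt/mL = 23.33333 gtt/min

23 gtt/min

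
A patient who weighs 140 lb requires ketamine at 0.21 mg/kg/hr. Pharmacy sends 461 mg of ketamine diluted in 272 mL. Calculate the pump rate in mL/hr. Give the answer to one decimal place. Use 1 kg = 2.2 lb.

7.9 mL/hr

Weight = 140 lb ÷ 2.2 lb/kg = 63.63636 kg
Dose = 0.21 mg/kg/hr × 63.63636 kg = 13.36364 mg/hr
Concentration = 461 mg ÷ 272 mL = 1.694853 mg/mL
Rate = 13.36364 mg/hr ÷ 1.694853 mg/mL = 7.884835 mL/hr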